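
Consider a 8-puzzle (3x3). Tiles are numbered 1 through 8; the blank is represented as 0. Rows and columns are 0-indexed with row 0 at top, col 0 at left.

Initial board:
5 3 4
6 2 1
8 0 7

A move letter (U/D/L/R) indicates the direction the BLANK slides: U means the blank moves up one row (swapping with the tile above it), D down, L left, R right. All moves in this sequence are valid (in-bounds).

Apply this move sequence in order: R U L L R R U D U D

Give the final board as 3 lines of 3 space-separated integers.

After move 1 (R):
5 3 4
6 2 1
8 7 0

After move 2 (U):
5 3 4
6 2 0
8 7 1

After move 3 (L):
5 3 4
6 0 2
8 7 1

After move 4 (L):
5 3 4
0 6 2
8 7 1

After move 5 (R):
5 3 4
6 0 2
8 7 1

After move 6 (R):
5 3 4
6 2 0
8 7 1

After move 7 (U):
5 3 0
6 2 4
8 7 1

After move 8 (D):
5 3 4
6 2 0
8 7 1

After move 9 (U):
5 3 0
6 2 4
8 7 1

After move 10 (D):
5 3 4
6 2 0
8 7 1

Answer: 5 3 4
6 2 0
8 7 1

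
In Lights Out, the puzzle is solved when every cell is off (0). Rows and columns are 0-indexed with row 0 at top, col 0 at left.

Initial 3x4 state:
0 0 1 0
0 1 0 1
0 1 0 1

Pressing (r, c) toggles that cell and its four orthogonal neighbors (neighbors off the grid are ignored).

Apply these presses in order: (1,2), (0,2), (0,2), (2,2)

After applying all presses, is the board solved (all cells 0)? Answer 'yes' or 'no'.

Answer: yes

Derivation:
After press 1 at (1,2):
0 0 0 0
0 0 1 0
0 1 1 1

After press 2 at (0,2):
0 1 1 1
0 0 0 0
0 1 1 1

After press 3 at (0,2):
0 0 0 0
0 0 1 0
0 1 1 1

After press 4 at (2,2):
0 0 0 0
0 0 0 0
0 0 0 0

Lights still on: 0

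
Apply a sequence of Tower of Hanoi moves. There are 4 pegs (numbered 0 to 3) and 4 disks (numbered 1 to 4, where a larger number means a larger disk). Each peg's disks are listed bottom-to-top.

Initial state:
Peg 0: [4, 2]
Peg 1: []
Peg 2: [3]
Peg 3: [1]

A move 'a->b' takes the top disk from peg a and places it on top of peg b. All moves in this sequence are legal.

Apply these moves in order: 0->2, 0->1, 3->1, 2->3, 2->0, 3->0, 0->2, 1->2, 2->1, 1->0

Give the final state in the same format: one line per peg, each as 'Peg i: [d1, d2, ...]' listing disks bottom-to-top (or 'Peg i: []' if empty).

After move 1 (0->2):
Peg 0: [4]
Peg 1: []
Peg 2: [3, 2]
Peg 3: [1]

After move 2 (0->1):
Peg 0: []
Peg 1: [4]
Peg 2: [3, 2]
Peg 3: [1]

After move 3 (3->1):
Peg 0: []
Peg 1: [4, 1]
Peg 2: [3, 2]
Peg 3: []

After move 4 (2->3):
Peg 0: []
Peg 1: [4, 1]
Peg 2: [3]
Peg 3: [2]

After move 5 (2->0):
Peg 0: [3]
Peg 1: [4, 1]
Peg 2: []
Peg 3: [2]

After move 6 (3->0):
Peg 0: [3, 2]
Peg 1: [4, 1]
Peg 2: []
Peg 3: []

After move 7 (0->2):
Peg 0: [3]
Peg 1: [4, 1]
Peg 2: [2]
Peg 3: []

After move 8 (1->2):
Peg 0: [3]
Peg 1: [4]
Peg 2: [2, 1]
Peg 3: []

After move 9 (2->1):
Peg 0: [3]
Peg 1: [4, 1]
Peg 2: [2]
Peg 3: []

After move 10 (1->0):
Peg 0: [3, 1]
Peg 1: [4]
Peg 2: [2]
Peg 3: []

Answer: Peg 0: [3, 1]
Peg 1: [4]
Peg 2: [2]
Peg 3: []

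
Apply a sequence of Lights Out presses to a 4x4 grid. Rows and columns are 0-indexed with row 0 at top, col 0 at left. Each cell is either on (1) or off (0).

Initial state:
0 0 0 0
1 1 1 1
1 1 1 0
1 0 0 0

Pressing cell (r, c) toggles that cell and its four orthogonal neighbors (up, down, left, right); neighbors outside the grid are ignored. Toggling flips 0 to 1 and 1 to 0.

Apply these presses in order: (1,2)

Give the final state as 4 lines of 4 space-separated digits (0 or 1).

Answer: 0 0 1 0
1 0 0 0
1 1 0 0
1 0 0 0

Derivation:
After press 1 at (1,2):
0 0 1 0
1 0 0 0
1 1 0 0
1 0 0 0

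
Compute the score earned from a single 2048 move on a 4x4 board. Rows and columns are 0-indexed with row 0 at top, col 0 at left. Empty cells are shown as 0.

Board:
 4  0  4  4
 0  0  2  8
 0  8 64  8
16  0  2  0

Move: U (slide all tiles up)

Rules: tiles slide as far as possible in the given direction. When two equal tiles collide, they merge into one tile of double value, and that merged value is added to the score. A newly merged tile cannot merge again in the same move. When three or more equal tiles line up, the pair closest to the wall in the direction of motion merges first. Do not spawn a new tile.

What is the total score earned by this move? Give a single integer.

Slide up:
col 0: [4, 0, 0, 16] -> [4, 16, 0, 0]  score +0 (running 0)
col 1: [0, 0, 8, 0] -> [8, 0, 0, 0]  score +0 (running 0)
col 2: [4, 2, 64, 2] -> [4, 2, 64, 2]  score +0 (running 0)
col 3: [4, 8, 8, 0] -> [4, 16, 0, 0]  score +16 (running 16)
Board after move:
 4  8  4  4
16  0  2 16
 0  0 64  0
 0  0  2  0

Answer: 16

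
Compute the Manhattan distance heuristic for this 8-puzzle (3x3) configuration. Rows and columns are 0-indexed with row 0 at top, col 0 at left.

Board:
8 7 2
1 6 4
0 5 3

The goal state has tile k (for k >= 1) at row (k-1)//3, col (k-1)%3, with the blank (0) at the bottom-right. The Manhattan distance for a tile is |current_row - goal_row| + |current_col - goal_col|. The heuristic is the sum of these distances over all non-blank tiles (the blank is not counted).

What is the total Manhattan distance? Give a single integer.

Answer: 14

Derivation:
Tile 8: (0,0)->(2,1) = 3
Tile 7: (0,1)->(2,0) = 3
Tile 2: (0,2)->(0,1) = 1
Tile 1: (1,0)->(0,0) = 1
Tile 6: (1,1)->(1,2) = 1
Tile 4: (1,2)->(1,0) = 2
Tile 5: (2,1)->(1,1) = 1
Tile 3: (2,2)->(0,2) = 2
Sum: 3 + 3 + 1 + 1 + 1 + 2 + 1 + 2 = 14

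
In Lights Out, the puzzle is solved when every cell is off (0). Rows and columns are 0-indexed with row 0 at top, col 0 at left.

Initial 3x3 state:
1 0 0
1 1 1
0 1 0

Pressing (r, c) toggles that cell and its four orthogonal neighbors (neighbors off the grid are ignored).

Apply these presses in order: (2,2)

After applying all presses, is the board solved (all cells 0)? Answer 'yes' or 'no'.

After press 1 at (2,2):
1 0 0
1 1 0
0 0 1

Lights still on: 4

Answer: no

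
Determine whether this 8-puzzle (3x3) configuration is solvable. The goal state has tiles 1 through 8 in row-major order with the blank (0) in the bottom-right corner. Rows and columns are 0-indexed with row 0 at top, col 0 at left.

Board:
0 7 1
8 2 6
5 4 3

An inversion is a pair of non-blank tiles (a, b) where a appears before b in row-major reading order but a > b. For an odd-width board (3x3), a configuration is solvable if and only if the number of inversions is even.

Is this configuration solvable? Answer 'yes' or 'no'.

Inversions (pairs i<j in row-major order where tile[i] > tile[j] > 0): 17
17 is odd, so the puzzle is not solvable.

Answer: no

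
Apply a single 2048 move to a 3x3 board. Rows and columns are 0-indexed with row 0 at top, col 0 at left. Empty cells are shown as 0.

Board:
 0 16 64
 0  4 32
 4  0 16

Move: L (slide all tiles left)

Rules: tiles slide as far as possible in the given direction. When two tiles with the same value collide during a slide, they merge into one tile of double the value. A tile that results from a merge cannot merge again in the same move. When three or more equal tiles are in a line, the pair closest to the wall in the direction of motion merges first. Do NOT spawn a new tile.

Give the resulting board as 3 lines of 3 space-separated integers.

Slide left:
row 0: [0, 16, 64] -> [16, 64, 0]
row 1: [0, 4, 32] -> [4, 32, 0]
row 2: [4, 0, 16] -> [4, 16, 0]

Answer: 16 64  0
 4 32  0
 4 16  0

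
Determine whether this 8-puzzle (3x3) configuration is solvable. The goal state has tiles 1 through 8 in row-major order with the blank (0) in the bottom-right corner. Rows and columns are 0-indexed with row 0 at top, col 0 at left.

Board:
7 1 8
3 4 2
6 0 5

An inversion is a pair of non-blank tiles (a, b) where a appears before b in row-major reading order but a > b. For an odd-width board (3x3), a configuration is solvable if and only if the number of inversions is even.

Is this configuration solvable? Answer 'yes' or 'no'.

Inversions (pairs i<j in row-major order where tile[i] > tile[j] > 0): 14
14 is even, so the puzzle is solvable.

Answer: yes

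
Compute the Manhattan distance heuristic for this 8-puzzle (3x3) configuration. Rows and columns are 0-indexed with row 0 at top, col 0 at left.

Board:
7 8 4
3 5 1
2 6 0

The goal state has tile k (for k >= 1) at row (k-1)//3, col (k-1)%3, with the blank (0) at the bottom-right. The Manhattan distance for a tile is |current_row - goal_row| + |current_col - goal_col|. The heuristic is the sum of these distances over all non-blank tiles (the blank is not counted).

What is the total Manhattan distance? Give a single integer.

Tile 7: (0,0)->(2,0) = 2
Tile 8: (0,1)->(2,1) = 2
Tile 4: (0,2)->(1,0) = 3
Tile 3: (1,0)->(0,2) = 3
Tile 5: (1,1)->(1,1) = 0
Tile 1: (1,2)->(0,0) = 3
Tile 2: (2,0)->(0,1) = 3
Tile 6: (2,1)->(1,2) = 2
Sum: 2 + 2 + 3 + 3 + 0 + 3 + 3 + 2 = 18

Answer: 18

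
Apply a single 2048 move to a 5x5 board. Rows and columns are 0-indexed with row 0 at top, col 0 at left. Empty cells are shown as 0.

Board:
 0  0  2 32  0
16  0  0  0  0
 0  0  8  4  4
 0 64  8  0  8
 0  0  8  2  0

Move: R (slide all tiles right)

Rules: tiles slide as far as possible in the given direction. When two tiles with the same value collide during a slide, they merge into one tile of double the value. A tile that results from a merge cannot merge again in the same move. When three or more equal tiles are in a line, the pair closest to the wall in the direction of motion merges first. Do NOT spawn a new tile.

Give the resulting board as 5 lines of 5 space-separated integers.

Slide right:
row 0: [0, 0, 2, 32, 0] -> [0, 0, 0, 2, 32]
row 1: [16, 0, 0, 0, 0] -> [0, 0, 0, 0, 16]
row 2: [0, 0, 8, 4, 4] -> [0, 0, 0, 8, 8]
row 3: [0, 64, 8, 0, 8] -> [0, 0, 0, 64, 16]
row 4: [0, 0, 8, 2, 0] -> [0, 0, 0, 8, 2]

Answer:  0  0  0  2 32
 0  0  0  0 16
 0  0  0  8  8
 0  0  0 64 16
 0  0  0  8  2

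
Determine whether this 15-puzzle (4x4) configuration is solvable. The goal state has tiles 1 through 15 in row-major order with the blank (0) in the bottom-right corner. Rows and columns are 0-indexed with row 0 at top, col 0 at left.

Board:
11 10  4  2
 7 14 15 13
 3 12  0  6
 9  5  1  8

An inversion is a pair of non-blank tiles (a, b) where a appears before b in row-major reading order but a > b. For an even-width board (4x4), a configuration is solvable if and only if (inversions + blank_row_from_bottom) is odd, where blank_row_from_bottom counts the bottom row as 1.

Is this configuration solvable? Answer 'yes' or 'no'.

Answer: no

Derivation:
Inversions: 62
Blank is in row 2 (0-indexed from top), which is row 2 counting from the bottom (bottom = 1).
62 + 2 = 64, which is even, so the puzzle is not solvable.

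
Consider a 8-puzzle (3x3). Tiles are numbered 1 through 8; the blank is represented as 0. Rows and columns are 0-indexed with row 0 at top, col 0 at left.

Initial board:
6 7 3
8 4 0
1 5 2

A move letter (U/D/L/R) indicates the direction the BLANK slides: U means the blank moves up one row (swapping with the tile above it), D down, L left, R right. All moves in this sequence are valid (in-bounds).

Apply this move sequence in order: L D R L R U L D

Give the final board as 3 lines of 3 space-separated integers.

After move 1 (L):
6 7 3
8 0 4
1 5 2

After move 2 (D):
6 7 3
8 5 4
1 0 2

After move 3 (R):
6 7 3
8 5 4
1 2 0

After move 4 (L):
6 7 3
8 5 4
1 0 2

After move 5 (R):
6 7 3
8 5 4
1 2 0

After move 6 (U):
6 7 3
8 5 0
1 2 4

After move 7 (L):
6 7 3
8 0 5
1 2 4

After move 8 (D):
6 7 3
8 2 5
1 0 4

Answer: 6 7 3
8 2 5
1 0 4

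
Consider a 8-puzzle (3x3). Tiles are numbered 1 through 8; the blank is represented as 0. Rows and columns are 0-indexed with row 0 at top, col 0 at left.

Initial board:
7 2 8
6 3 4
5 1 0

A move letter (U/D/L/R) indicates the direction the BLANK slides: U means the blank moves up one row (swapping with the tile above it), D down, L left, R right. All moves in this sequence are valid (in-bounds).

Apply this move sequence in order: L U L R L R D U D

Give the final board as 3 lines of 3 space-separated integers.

Answer: 7 2 8
6 3 4
5 0 1

Derivation:
After move 1 (L):
7 2 8
6 3 4
5 0 1

After move 2 (U):
7 2 8
6 0 4
5 3 1

After move 3 (L):
7 2 8
0 6 4
5 3 1

After move 4 (R):
7 2 8
6 0 4
5 3 1

After move 5 (L):
7 2 8
0 6 4
5 3 1

After move 6 (R):
7 2 8
6 0 4
5 3 1

After move 7 (D):
7 2 8
6 3 4
5 0 1

After move 8 (U):
7 2 8
6 0 4
5 3 1

After move 9 (D):
7 2 8
6 3 4
5 0 1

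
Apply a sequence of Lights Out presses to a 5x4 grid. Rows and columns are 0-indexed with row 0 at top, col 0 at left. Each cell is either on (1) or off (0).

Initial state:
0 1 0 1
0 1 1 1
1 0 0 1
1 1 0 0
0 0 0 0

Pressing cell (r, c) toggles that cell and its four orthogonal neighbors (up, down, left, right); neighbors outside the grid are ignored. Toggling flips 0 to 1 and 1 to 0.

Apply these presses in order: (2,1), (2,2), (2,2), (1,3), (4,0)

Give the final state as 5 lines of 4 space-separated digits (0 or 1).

Answer: 0 1 0 0
0 0 0 0
0 1 1 0
0 0 0 0
1 1 0 0

Derivation:
After press 1 at (2,1):
0 1 0 1
0 0 1 1
0 1 1 1
1 0 0 0
0 0 0 0

After press 2 at (2,2):
0 1 0 1
0 0 0 1
0 0 0 0
1 0 1 0
0 0 0 0

After press 3 at (2,2):
0 1 0 1
0 0 1 1
0 1 1 1
1 0 0 0
0 0 0 0

After press 4 at (1,3):
0 1 0 0
0 0 0 0
0 1 1 0
1 0 0 0
0 0 0 0

After press 5 at (4,0):
0 1 0 0
0 0 0 0
0 1 1 0
0 0 0 0
1 1 0 0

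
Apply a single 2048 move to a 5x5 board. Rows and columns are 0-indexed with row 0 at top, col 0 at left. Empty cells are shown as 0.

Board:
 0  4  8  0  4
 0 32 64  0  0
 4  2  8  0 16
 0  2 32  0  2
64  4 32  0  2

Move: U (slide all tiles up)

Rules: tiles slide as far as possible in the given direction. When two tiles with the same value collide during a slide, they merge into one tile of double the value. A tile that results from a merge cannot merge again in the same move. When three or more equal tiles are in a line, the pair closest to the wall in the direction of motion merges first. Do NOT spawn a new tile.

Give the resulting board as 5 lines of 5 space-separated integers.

Answer:  4  4  8  0  4
64 32 64  0 16
 0  4  8  0  4
 0  4 64  0  0
 0  0  0  0  0

Derivation:
Slide up:
col 0: [0, 0, 4, 0, 64] -> [4, 64, 0, 0, 0]
col 1: [4, 32, 2, 2, 4] -> [4, 32, 4, 4, 0]
col 2: [8, 64, 8, 32, 32] -> [8, 64, 8, 64, 0]
col 3: [0, 0, 0, 0, 0] -> [0, 0, 0, 0, 0]
col 4: [4, 0, 16, 2, 2] -> [4, 16, 4, 0, 0]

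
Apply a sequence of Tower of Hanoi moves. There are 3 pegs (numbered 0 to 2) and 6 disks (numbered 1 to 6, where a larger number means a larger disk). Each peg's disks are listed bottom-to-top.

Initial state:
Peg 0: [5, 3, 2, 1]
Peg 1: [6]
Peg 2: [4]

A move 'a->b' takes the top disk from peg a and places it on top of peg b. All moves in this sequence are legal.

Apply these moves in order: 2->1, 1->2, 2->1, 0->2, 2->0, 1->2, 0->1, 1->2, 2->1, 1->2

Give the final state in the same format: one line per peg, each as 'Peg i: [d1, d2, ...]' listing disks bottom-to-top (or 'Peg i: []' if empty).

Answer: Peg 0: [5, 3, 2]
Peg 1: [6]
Peg 2: [4, 1]

Derivation:
After move 1 (2->1):
Peg 0: [5, 3, 2, 1]
Peg 1: [6, 4]
Peg 2: []

After move 2 (1->2):
Peg 0: [5, 3, 2, 1]
Peg 1: [6]
Peg 2: [4]

After move 3 (2->1):
Peg 0: [5, 3, 2, 1]
Peg 1: [6, 4]
Peg 2: []

After move 4 (0->2):
Peg 0: [5, 3, 2]
Peg 1: [6, 4]
Peg 2: [1]

After move 5 (2->0):
Peg 0: [5, 3, 2, 1]
Peg 1: [6, 4]
Peg 2: []

After move 6 (1->2):
Peg 0: [5, 3, 2, 1]
Peg 1: [6]
Peg 2: [4]

After move 7 (0->1):
Peg 0: [5, 3, 2]
Peg 1: [6, 1]
Peg 2: [4]

After move 8 (1->2):
Peg 0: [5, 3, 2]
Peg 1: [6]
Peg 2: [4, 1]

After move 9 (2->1):
Peg 0: [5, 3, 2]
Peg 1: [6, 1]
Peg 2: [4]

After move 10 (1->2):
Peg 0: [5, 3, 2]
Peg 1: [6]
Peg 2: [4, 1]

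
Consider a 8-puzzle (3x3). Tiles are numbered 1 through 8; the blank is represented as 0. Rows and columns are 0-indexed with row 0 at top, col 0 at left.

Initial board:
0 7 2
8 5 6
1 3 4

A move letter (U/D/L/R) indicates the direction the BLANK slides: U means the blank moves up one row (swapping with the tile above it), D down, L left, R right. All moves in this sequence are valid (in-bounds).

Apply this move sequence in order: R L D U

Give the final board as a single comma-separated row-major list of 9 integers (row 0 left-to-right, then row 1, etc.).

Answer: 0, 7, 2, 8, 5, 6, 1, 3, 4

Derivation:
After move 1 (R):
7 0 2
8 5 6
1 3 4

After move 2 (L):
0 7 2
8 5 6
1 3 4

After move 3 (D):
8 7 2
0 5 6
1 3 4

After move 4 (U):
0 7 2
8 5 6
1 3 4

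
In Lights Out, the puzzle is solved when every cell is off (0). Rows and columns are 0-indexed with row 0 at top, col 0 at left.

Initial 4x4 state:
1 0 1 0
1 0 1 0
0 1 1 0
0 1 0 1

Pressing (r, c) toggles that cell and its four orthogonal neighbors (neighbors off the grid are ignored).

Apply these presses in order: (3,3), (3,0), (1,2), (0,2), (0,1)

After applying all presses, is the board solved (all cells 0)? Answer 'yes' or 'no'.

Answer: no

Derivation:
After press 1 at (3,3):
1 0 1 0
1 0 1 0
0 1 1 1
0 1 1 0

After press 2 at (3,0):
1 0 1 0
1 0 1 0
1 1 1 1
1 0 1 0

After press 3 at (1,2):
1 0 0 0
1 1 0 1
1 1 0 1
1 0 1 0

After press 4 at (0,2):
1 1 1 1
1 1 1 1
1 1 0 1
1 0 1 0

After press 5 at (0,1):
0 0 0 1
1 0 1 1
1 1 0 1
1 0 1 0

Lights still on: 9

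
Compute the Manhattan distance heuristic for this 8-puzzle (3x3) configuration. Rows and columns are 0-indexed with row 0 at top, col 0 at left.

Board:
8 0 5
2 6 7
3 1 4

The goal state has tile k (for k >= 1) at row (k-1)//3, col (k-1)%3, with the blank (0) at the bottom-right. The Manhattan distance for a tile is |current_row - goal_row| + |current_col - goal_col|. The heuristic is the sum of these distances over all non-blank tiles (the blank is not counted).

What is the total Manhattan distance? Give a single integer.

Tile 8: at (0,0), goal (2,1), distance |0-2|+|0-1| = 3
Tile 5: at (0,2), goal (1,1), distance |0-1|+|2-1| = 2
Tile 2: at (1,0), goal (0,1), distance |1-0|+|0-1| = 2
Tile 6: at (1,1), goal (1,2), distance |1-1|+|1-2| = 1
Tile 7: at (1,2), goal (2,0), distance |1-2|+|2-0| = 3
Tile 3: at (2,0), goal (0,2), distance |2-0|+|0-2| = 4
Tile 1: at (2,1), goal (0,0), distance |2-0|+|1-0| = 3
Tile 4: at (2,2), goal (1,0), distance |2-1|+|2-0| = 3
Sum: 3 + 2 + 2 + 1 + 3 + 4 + 3 + 3 = 21

Answer: 21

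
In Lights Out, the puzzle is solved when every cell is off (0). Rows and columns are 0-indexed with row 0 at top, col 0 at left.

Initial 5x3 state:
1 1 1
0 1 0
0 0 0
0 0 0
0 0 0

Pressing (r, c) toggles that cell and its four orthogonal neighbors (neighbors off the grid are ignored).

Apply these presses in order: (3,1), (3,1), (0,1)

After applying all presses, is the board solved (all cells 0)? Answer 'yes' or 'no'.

After press 1 at (3,1):
1 1 1
0 1 0
0 1 0
1 1 1
0 1 0

After press 2 at (3,1):
1 1 1
0 1 0
0 0 0
0 0 0
0 0 0

After press 3 at (0,1):
0 0 0
0 0 0
0 0 0
0 0 0
0 0 0

Lights still on: 0

Answer: yes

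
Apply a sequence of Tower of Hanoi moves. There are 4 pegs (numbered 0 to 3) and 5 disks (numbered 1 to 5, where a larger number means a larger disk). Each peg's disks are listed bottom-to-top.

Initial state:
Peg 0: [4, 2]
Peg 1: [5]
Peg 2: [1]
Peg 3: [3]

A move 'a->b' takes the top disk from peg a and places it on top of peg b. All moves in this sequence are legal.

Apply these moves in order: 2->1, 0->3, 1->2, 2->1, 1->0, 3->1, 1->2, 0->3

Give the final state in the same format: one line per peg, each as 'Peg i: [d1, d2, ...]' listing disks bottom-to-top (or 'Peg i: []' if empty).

Answer: Peg 0: [4]
Peg 1: [5]
Peg 2: [2]
Peg 3: [3, 1]

Derivation:
After move 1 (2->1):
Peg 0: [4, 2]
Peg 1: [5, 1]
Peg 2: []
Peg 3: [3]

After move 2 (0->3):
Peg 0: [4]
Peg 1: [5, 1]
Peg 2: []
Peg 3: [3, 2]

After move 3 (1->2):
Peg 0: [4]
Peg 1: [5]
Peg 2: [1]
Peg 3: [3, 2]

After move 4 (2->1):
Peg 0: [4]
Peg 1: [5, 1]
Peg 2: []
Peg 3: [3, 2]

After move 5 (1->0):
Peg 0: [4, 1]
Peg 1: [5]
Peg 2: []
Peg 3: [3, 2]

After move 6 (3->1):
Peg 0: [4, 1]
Peg 1: [5, 2]
Peg 2: []
Peg 3: [3]

After move 7 (1->2):
Peg 0: [4, 1]
Peg 1: [5]
Peg 2: [2]
Peg 3: [3]

After move 8 (0->3):
Peg 0: [4]
Peg 1: [5]
Peg 2: [2]
Peg 3: [3, 1]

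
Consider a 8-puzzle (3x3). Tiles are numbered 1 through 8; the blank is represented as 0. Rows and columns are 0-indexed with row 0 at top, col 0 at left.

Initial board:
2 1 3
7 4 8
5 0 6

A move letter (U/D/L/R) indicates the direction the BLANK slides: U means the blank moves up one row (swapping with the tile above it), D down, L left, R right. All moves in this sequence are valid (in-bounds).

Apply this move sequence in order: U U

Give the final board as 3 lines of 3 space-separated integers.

Answer: 2 0 3
7 1 8
5 4 6

Derivation:
After move 1 (U):
2 1 3
7 0 8
5 4 6

After move 2 (U):
2 0 3
7 1 8
5 4 6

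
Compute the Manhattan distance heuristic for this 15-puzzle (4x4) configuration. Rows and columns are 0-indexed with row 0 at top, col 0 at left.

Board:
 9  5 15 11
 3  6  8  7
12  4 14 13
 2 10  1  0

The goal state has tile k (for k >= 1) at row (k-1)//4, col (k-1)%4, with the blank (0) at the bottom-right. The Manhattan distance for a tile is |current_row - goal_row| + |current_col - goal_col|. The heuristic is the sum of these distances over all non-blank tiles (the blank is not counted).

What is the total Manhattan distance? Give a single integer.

Tile 9: at (0,0), goal (2,0), distance |0-2|+|0-0| = 2
Tile 5: at (0,1), goal (1,0), distance |0-1|+|1-0| = 2
Tile 15: at (0,2), goal (3,2), distance |0-3|+|2-2| = 3
Tile 11: at (0,3), goal (2,2), distance |0-2|+|3-2| = 3
Tile 3: at (1,0), goal (0,2), distance |1-0|+|0-2| = 3
Tile 6: at (1,1), goal (1,1), distance |1-1|+|1-1| = 0
Tile 8: at (1,2), goal (1,3), distance |1-1|+|2-3| = 1
Tile 7: at (1,3), goal (1,2), distance |1-1|+|3-2| = 1
Tile 12: at (2,0), goal (2,3), distance |2-2|+|0-3| = 3
Tile 4: at (2,1), goal (0,3), distance |2-0|+|1-3| = 4
Tile 14: at (2,2), goal (3,1), distance |2-3|+|2-1| = 2
Tile 13: at (2,3), goal (3,0), distance |2-3|+|3-0| = 4
Tile 2: at (3,0), goal (0,1), distance |3-0|+|0-1| = 4
Tile 10: at (3,1), goal (2,1), distance |3-2|+|1-1| = 1
Tile 1: at (3,2), goal (0,0), distance |3-0|+|2-0| = 5
Sum: 2 + 2 + 3 + 3 + 3 + 0 + 1 + 1 + 3 + 4 + 2 + 4 + 4 + 1 + 5 = 38

Answer: 38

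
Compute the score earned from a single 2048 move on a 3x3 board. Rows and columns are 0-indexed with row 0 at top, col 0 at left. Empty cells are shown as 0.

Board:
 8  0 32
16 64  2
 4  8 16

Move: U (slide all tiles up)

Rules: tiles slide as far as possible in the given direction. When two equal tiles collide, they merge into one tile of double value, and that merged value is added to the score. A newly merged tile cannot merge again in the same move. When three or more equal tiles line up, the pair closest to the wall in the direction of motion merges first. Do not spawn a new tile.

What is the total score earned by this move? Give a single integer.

Slide up:
col 0: [8, 16, 4] -> [8, 16, 4]  score +0 (running 0)
col 1: [0, 64, 8] -> [64, 8, 0]  score +0 (running 0)
col 2: [32, 2, 16] -> [32, 2, 16]  score +0 (running 0)
Board after move:
 8 64 32
16  8  2
 4  0 16

Answer: 0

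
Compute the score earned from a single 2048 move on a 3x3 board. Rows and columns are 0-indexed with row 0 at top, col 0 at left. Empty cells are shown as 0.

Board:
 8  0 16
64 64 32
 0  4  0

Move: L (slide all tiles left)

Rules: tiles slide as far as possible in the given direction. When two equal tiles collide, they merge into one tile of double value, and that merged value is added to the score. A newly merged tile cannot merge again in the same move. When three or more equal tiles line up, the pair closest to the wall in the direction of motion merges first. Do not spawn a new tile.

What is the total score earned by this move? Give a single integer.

Slide left:
row 0: [8, 0, 16] -> [8, 16, 0]  score +0 (running 0)
row 1: [64, 64, 32] -> [128, 32, 0]  score +128 (running 128)
row 2: [0, 4, 0] -> [4, 0, 0]  score +0 (running 128)
Board after move:
  8  16   0
128  32   0
  4   0   0

Answer: 128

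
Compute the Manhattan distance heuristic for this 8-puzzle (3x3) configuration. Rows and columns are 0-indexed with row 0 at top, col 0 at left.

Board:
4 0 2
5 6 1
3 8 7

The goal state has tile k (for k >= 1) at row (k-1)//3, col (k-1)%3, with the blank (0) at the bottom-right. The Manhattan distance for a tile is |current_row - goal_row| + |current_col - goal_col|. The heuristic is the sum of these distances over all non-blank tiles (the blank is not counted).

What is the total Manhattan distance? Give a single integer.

Tile 4: (0,0)->(1,0) = 1
Tile 2: (0,2)->(0,1) = 1
Tile 5: (1,0)->(1,1) = 1
Tile 6: (1,1)->(1,2) = 1
Tile 1: (1,2)->(0,0) = 3
Tile 3: (2,0)->(0,2) = 4
Tile 8: (2,1)->(2,1) = 0
Tile 7: (2,2)->(2,0) = 2
Sum: 1 + 1 + 1 + 1 + 3 + 4 + 0 + 2 = 13

Answer: 13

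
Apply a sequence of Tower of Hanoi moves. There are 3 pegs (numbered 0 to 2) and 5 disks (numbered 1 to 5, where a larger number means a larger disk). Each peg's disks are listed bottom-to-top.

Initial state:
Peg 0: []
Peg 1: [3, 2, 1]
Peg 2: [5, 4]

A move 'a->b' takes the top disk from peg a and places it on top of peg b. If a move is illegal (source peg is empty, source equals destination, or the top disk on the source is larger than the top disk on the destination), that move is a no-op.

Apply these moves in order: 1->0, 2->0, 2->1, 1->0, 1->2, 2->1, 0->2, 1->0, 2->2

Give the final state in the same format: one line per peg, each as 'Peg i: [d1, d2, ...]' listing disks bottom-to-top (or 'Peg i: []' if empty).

Answer: Peg 0: [2]
Peg 1: [3]
Peg 2: [5, 4, 1]

Derivation:
After move 1 (1->0):
Peg 0: [1]
Peg 1: [3, 2]
Peg 2: [5, 4]

After move 2 (2->0):
Peg 0: [1]
Peg 1: [3, 2]
Peg 2: [5, 4]

After move 3 (2->1):
Peg 0: [1]
Peg 1: [3, 2]
Peg 2: [5, 4]

After move 4 (1->0):
Peg 0: [1]
Peg 1: [3, 2]
Peg 2: [5, 4]

After move 5 (1->2):
Peg 0: [1]
Peg 1: [3]
Peg 2: [5, 4, 2]

After move 6 (2->1):
Peg 0: [1]
Peg 1: [3, 2]
Peg 2: [5, 4]

After move 7 (0->2):
Peg 0: []
Peg 1: [3, 2]
Peg 2: [5, 4, 1]

After move 8 (1->0):
Peg 0: [2]
Peg 1: [3]
Peg 2: [5, 4, 1]

After move 9 (2->2):
Peg 0: [2]
Peg 1: [3]
Peg 2: [5, 4, 1]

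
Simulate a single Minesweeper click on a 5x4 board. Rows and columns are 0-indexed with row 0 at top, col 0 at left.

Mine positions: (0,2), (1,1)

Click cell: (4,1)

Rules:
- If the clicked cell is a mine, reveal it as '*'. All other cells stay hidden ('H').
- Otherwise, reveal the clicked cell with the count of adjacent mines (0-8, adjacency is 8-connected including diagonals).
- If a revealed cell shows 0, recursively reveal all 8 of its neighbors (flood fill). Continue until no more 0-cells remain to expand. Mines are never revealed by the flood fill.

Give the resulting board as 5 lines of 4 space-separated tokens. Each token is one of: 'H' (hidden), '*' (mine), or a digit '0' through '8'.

H H H H
H H 2 1
1 1 1 0
0 0 0 0
0 0 0 0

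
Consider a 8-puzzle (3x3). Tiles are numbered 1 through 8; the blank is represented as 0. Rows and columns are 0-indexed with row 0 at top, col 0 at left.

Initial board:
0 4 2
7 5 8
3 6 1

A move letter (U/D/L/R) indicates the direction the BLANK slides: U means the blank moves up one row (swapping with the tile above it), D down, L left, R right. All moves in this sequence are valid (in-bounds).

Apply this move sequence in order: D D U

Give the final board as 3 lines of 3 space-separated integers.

Answer: 7 4 2
0 5 8
3 6 1

Derivation:
After move 1 (D):
7 4 2
0 5 8
3 6 1

After move 2 (D):
7 4 2
3 5 8
0 6 1

After move 3 (U):
7 4 2
0 5 8
3 6 1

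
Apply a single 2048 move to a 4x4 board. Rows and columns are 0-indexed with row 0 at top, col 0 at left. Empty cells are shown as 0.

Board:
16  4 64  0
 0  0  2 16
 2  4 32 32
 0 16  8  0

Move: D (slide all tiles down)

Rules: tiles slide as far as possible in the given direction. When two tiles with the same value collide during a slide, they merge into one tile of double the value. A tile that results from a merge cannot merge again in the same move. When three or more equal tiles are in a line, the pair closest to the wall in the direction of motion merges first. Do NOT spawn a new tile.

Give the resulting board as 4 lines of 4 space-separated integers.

Answer:  0  0 64  0
 0  0  2  0
16  8 32 16
 2 16  8 32

Derivation:
Slide down:
col 0: [16, 0, 2, 0] -> [0, 0, 16, 2]
col 1: [4, 0, 4, 16] -> [0, 0, 8, 16]
col 2: [64, 2, 32, 8] -> [64, 2, 32, 8]
col 3: [0, 16, 32, 0] -> [0, 0, 16, 32]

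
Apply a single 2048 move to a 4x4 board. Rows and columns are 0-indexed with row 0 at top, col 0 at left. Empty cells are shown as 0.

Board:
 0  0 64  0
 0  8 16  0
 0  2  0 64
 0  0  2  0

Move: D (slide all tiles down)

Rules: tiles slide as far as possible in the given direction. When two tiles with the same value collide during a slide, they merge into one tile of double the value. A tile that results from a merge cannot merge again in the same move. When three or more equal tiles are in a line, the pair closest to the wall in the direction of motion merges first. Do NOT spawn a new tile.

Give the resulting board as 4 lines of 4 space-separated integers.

Answer:  0  0  0  0
 0  0 64  0
 0  8 16  0
 0  2  2 64

Derivation:
Slide down:
col 0: [0, 0, 0, 0] -> [0, 0, 0, 0]
col 1: [0, 8, 2, 0] -> [0, 0, 8, 2]
col 2: [64, 16, 0, 2] -> [0, 64, 16, 2]
col 3: [0, 0, 64, 0] -> [0, 0, 0, 64]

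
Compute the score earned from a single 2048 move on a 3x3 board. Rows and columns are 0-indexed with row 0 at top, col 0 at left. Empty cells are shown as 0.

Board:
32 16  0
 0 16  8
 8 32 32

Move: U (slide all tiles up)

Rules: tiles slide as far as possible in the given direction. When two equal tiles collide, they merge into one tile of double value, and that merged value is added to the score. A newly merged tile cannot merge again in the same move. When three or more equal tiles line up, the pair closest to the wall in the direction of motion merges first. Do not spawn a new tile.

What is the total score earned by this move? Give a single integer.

Answer: 32

Derivation:
Slide up:
col 0: [32, 0, 8] -> [32, 8, 0]  score +0 (running 0)
col 1: [16, 16, 32] -> [32, 32, 0]  score +32 (running 32)
col 2: [0, 8, 32] -> [8, 32, 0]  score +0 (running 32)
Board after move:
32 32  8
 8 32 32
 0  0  0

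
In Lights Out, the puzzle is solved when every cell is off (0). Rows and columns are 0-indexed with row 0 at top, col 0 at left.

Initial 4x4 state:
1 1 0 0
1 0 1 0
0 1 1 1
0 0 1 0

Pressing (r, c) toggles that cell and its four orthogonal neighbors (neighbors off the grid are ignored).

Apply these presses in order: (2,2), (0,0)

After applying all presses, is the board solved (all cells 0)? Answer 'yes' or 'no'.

Answer: yes

Derivation:
After press 1 at (2,2):
1 1 0 0
1 0 0 0
0 0 0 0
0 0 0 0

After press 2 at (0,0):
0 0 0 0
0 0 0 0
0 0 0 0
0 0 0 0

Lights still on: 0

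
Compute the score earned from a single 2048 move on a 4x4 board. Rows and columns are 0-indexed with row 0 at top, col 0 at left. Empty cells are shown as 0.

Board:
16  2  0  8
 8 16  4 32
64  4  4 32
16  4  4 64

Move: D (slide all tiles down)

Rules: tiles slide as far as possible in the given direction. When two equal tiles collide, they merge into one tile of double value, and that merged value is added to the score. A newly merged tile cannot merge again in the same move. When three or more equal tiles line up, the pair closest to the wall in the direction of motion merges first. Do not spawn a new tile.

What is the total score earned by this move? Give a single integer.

Answer: 80

Derivation:
Slide down:
col 0: [16, 8, 64, 16] -> [16, 8, 64, 16]  score +0 (running 0)
col 1: [2, 16, 4, 4] -> [0, 2, 16, 8]  score +8 (running 8)
col 2: [0, 4, 4, 4] -> [0, 0, 4, 8]  score +8 (running 16)
col 3: [8, 32, 32, 64] -> [0, 8, 64, 64]  score +64 (running 80)
Board after move:
16  0  0  0
 8  2  0  8
64 16  4 64
16  8  8 64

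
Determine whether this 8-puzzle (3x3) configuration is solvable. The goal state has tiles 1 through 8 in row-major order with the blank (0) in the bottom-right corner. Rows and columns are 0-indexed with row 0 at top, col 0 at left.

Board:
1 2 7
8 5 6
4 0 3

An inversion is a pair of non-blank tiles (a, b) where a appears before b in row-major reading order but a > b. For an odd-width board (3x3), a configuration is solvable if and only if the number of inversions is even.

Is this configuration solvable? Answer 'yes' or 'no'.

Answer: no

Derivation:
Inversions (pairs i<j in row-major order where tile[i] > tile[j] > 0): 13
13 is odd, so the puzzle is not solvable.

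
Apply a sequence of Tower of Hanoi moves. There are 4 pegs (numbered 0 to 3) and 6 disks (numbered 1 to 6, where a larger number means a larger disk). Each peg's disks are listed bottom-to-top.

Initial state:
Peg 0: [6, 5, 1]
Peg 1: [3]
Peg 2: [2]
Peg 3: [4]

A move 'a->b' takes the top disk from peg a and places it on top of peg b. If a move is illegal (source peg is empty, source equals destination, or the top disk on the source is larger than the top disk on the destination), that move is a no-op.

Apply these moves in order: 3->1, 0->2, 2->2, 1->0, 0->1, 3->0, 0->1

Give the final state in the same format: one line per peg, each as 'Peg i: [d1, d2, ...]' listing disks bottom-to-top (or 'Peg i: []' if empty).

Answer: Peg 0: [6, 5, 4]
Peg 1: [3]
Peg 2: [2, 1]
Peg 3: []

Derivation:
After move 1 (3->1):
Peg 0: [6, 5, 1]
Peg 1: [3]
Peg 2: [2]
Peg 3: [4]

After move 2 (0->2):
Peg 0: [6, 5]
Peg 1: [3]
Peg 2: [2, 1]
Peg 3: [4]

After move 3 (2->2):
Peg 0: [6, 5]
Peg 1: [3]
Peg 2: [2, 1]
Peg 3: [4]

After move 4 (1->0):
Peg 0: [6, 5, 3]
Peg 1: []
Peg 2: [2, 1]
Peg 3: [4]

After move 5 (0->1):
Peg 0: [6, 5]
Peg 1: [3]
Peg 2: [2, 1]
Peg 3: [4]

After move 6 (3->0):
Peg 0: [6, 5, 4]
Peg 1: [3]
Peg 2: [2, 1]
Peg 3: []

After move 7 (0->1):
Peg 0: [6, 5, 4]
Peg 1: [3]
Peg 2: [2, 1]
Peg 3: []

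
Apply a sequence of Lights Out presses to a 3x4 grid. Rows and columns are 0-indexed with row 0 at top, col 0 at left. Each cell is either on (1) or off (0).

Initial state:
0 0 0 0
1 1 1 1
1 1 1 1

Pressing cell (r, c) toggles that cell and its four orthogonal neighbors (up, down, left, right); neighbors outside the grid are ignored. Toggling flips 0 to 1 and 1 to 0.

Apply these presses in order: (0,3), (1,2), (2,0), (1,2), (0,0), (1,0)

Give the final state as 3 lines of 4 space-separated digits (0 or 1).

After press 1 at (0,3):
0 0 1 1
1 1 1 0
1 1 1 1

After press 2 at (1,2):
0 0 0 1
1 0 0 1
1 1 0 1

After press 3 at (2,0):
0 0 0 1
0 0 0 1
0 0 0 1

After press 4 at (1,2):
0 0 1 1
0 1 1 0
0 0 1 1

After press 5 at (0,0):
1 1 1 1
1 1 1 0
0 0 1 1

After press 6 at (1,0):
0 1 1 1
0 0 1 0
1 0 1 1

Answer: 0 1 1 1
0 0 1 0
1 0 1 1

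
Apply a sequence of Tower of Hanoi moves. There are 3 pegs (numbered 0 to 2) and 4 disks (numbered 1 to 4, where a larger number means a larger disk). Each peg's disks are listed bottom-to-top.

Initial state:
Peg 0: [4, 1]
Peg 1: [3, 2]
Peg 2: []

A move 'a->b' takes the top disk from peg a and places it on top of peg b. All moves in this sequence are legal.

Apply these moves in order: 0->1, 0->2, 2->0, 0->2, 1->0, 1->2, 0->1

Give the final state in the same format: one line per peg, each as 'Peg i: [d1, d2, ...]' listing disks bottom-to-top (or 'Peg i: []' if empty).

After move 1 (0->1):
Peg 0: [4]
Peg 1: [3, 2, 1]
Peg 2: []

After move 2 (0->2):
Peg 0: []
Peg 1: [3, 2, 1]
Peg 2: [4]

After move 3 (2->0):
Peg 0: [4]
Peg 1: [3, 2, 1]
Peg 2: []

After move 4 (0->2):
Peg 0: []
Peg 1: [3, 2, 1]
Peg 2: [4]

After move 5 (1->0):
Peg 0: [1]
Peg 1: [3, 2]
Peg 2: [4]

After move 6 (1->2):
Peg 0: [1]
Peg 1: [3]
Peg 2: [4, 2]

After move 7 (0->1):
Peg 0: []
Peg 1: [3, 1]
Peg 2: [4, 2]

Answer: Peg 0: []
Peg 1: [3, 1]
Peg 2: [4, 2]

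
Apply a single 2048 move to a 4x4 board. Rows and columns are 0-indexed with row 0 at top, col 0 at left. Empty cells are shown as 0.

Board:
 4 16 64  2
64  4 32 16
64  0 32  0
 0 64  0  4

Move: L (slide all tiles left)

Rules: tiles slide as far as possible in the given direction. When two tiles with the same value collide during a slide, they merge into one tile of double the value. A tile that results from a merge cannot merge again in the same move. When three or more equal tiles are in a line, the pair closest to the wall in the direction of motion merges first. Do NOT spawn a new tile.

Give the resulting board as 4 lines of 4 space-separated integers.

Slide left:
row 0: [4, 16, 64, 2] -> [4, 16, 64, 2]
row 1: [64, 4, 32, 16] -> [64, 4, 32, 16]
row 2: [64, 0, 32, 0] -> [64, 32, 0, 0]
row 3: [0, 64, 0, 4] -> [64, 4, 0, 0]

Answer:  4 16 64  2
64  4 32 16
64 32  0  0
64  4  0  0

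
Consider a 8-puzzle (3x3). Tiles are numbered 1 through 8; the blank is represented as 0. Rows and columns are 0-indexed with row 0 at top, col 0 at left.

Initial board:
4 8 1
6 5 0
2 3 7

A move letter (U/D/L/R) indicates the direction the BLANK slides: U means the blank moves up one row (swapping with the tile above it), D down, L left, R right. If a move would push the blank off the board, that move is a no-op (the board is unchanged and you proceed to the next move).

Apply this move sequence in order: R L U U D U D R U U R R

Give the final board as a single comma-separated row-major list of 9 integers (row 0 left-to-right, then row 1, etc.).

After move 1 (R):
4 8 1
6 5 0
2 3 7

After move 2 (L):
4 8 1
6 0 5
2 3 7

After move 3 (U):
4 0 1
6 8 5
2 3 7

After move 4 (U):
4 0 1
6 8 5
2 3 7

After move 5 (D):
4 8 1
6 0 5
2 3 7

After move 6 (U):
4 0 1
6 8 5
2 3 7

After move 7 (D):
4 8 1
6 0 5
2 3 7

After move 8 (R):
4 8 1
6 5 0
2 3 7

After move 9 (U):
4 8 0
6 5 1
2 3 7

After move 10 (U):
4 8 0
6 5 1
2 3 7

After move 11 (R):
4 8 0
6 5 1
2 3 7

After move 12 (R):
4 8 0
6 5 1
2 3 7

Answer: 4, 8, 0, 6, 5, 1, 2, 3, 7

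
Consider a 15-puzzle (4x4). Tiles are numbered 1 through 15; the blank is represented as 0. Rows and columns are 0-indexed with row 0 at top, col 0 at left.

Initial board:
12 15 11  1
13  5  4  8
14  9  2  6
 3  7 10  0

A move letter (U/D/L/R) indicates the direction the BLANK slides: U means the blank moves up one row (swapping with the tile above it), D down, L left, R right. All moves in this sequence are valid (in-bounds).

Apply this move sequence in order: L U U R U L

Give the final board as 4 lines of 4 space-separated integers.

Answer: 12 15  0 11
13  5  8  1
14  9  4  6
 3  7  2 10

Derivation:
After move 1 (L):
12 15 11  1
13  5  4  8
14  9  2  6
 3  7  0 10

After move 2 (U):
12 15 11  1
13  5  4  8
14  9  0  6
 3  7  2 10

After move 3 (U):
12 15 11  1
13  5  0  8
14  9  4  6
 3  7  2 10

After move 4 (R):
12 15 11  1
13  5  8  0
14  9  4  6
 3  7  2 10

After move 5 (U):
12 15 11  0
13  5  8  1
14  9  4  6
 3  7  2 10

After move 6 (L):
12 15  0 11
13  5  8  1
14  9  4  6
 3  7  2 10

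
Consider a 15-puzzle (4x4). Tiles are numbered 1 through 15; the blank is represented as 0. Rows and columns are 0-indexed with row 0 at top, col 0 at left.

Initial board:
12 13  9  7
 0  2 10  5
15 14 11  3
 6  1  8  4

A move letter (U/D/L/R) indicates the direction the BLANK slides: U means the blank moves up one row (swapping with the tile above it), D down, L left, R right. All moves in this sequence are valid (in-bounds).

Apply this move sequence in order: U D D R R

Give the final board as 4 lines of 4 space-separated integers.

Answer: 12 13  9  7
15  2 10  5
14 11  0  3
 6  1  8  4

Derivation:
After move 1 (U):
 0 13  9  7
12  2 10  5
15 14 11  3
 6  1  8  4

After move 2 (D):
12 13  9  7
 0  2 10  5
15 14 11  3
 6  1  8  4

After move 3 (D):
12 13  9  7
15  2 10  5
 0 14 11  3
 6  1  8  4

After move 4 (R):
12 13  9  7
15  2 10  5
14  0 11  3
 6  1  8  4

After move 5 (R):
12 13  9  7
15  2 10  5
14 11  0  3
 6  1  8  4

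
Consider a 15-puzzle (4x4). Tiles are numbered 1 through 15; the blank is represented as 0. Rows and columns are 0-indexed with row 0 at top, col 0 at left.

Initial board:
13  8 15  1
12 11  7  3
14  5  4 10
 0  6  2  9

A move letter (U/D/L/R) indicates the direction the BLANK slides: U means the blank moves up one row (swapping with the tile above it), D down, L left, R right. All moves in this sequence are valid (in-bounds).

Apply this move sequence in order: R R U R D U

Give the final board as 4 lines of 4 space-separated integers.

After move 1 (R):
13  8 15  1
12 11  7  3
14  5  4 10
 6  0  2  9

After move 2 (R):
13  8 15  1
12 11  7  3
14  5  4 10
 6  2  0  9

After move 3 (U):
13  8 15  1
12 11  7  3
14  5  0 10
 6  2  4  9

After move 4 (R):
13  8 15  1
12 11  7  3
14  5 10  0
 6  2  4  9

After move 5 (D):
13  8 15  1
12 11  7  3
14  5 10  9
 6  2  4  0

After move 6 (U):
13  8 15  1
12 11  7  3
14  5 10  0
 6  2  4  9

Answer: 13  8 15  1
12 11  7  3
14  5 10  0
 6  2  4  9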